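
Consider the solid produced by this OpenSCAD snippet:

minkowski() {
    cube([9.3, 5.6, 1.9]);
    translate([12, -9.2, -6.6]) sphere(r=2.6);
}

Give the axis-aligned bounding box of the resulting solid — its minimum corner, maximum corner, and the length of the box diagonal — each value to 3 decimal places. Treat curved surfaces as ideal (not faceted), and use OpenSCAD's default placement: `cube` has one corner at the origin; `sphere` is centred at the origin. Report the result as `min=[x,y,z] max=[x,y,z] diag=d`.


min=[9.400,-11.800,-9.200] max=[23.900,-1.000,-2.100] diag=19.424

A = translate([12, -9.2, -6.6]) sphere(r=2.6) → bbox [9.4,-11.8,-9.2] .. [14.6,-6.6,-4]
B = cube([9.3, 5.6, 1.9]) → bbox [0,0,0] .. [9.3,5.6,1.9]
lo = A.lo+B.lo = [9.4+0, -11.8+0, -9.2+0] = [9.400,-11.800,-9.200]
hi = A.hi+B.hi = [14.6+9.3, -6.6+5.6, -4+1.9] = [23.900,-1.000,-2.100]
diag = √(14.5²+10.8²+7.1²) = √377.3 = 19.424


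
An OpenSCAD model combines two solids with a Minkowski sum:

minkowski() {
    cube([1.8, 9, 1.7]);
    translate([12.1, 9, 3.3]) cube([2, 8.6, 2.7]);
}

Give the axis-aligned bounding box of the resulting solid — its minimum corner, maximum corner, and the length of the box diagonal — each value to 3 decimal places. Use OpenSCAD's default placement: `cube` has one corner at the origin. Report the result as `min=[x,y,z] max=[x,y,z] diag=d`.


min=[12.100,9.000,3.300] max=[15.900,26.600,7.700] diag=18.535

A = translate([12.1, 9, 3.3]) cube([2, 8.6, 2.7]) → bbox [12.1,9,3.3] .. [14.1,17.6,6]
B = cube([1.8, 9, 1.7]) → bbox [0,0,0] .. [1.8,9,1.7]
lo = A.lo+B.lo = [12.1+0, 9+0, 3.3+0] = [12.100,9.000,3.300]
hi = A.hi+B.hi = [14.1+1.8, 17.6+9, 6+1.7] = [15.900,26.600,7.700]
diag = √(3.8²+17.6²+4.4²) = √343.56 = 18.535


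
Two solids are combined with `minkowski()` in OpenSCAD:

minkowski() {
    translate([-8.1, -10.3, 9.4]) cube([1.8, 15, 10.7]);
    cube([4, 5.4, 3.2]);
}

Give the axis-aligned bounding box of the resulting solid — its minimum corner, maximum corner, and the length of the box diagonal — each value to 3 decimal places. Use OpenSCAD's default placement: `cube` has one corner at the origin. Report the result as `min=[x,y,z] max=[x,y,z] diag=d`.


min=[-8.100,-10.300,9.400] max=[-2.300,10.100,23.300] diag=25.358

A = translate([-8.1, -10.3, 9.4]) cube([1.8, 15, 10.7]) → bbox [-8.1,-10.3,9.4] .. [-6.3,4.7,20.1]
B = cube([4, 5.4, 3.2]) → bbox [0,0,0] .. [4,5.4,3.2]
lo = A.lo+B.lo = [-8.1+0, -10.3+0, 9.4+0] = [-8.100,-10.300,9.400]
hi = A.hi+B.hi = [-6.3+4, 4.7+5.4, 20.1+3.2] = [-2.300,10.100,23.300]
diag = √(5.8²+20.4²+13.9²) = √643.01 = 25.358


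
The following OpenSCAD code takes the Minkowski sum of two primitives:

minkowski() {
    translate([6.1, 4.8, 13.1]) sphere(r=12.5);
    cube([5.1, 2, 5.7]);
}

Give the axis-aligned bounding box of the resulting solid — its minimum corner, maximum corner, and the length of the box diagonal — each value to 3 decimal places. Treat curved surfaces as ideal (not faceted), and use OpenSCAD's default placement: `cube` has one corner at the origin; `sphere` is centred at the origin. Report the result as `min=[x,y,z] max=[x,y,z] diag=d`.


min=[-6.400,-7.700,0.600] max=[23.700,19.300,31.300] diag=50.769

A = translate([6.1, 4.8, 13.1]) sphere(r=12.5) → bbox [-6.4,-7.7,0.6] .. [18.6,17.3,25.6]
B = cube([5.1, 2, 5.7]) → bbox [0,0,0] .. [5.1,2,5.7]
lo = A.lo+B.lo = [-6.4+0, -7.7+0, 0.6+0] = [-6.400,-7.700,0.600]
hi = A.hi+B.hi = [18.6+5.1, 17.3+2, 25.6+5.7] = [23.700,19.300,31.300]
diag = √(30.1²+27²+30.7²) = √2577.5 = 50.769


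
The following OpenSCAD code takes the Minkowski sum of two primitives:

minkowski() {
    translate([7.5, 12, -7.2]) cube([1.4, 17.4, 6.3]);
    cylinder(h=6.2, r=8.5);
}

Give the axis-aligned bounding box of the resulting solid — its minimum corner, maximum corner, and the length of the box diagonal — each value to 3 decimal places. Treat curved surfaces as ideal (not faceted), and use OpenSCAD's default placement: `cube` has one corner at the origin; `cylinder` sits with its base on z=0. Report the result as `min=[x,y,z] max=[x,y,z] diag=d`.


min=[-1.000,3.500,-7.200] max=[17.400,37.900,5.300] diag=40.965

A = translate([7.5, 12, -7.2]) cube([1.4, 17.4, 6.3]) → bbox [7.5,12,-7.2] .. [8.9,29.4,-0.9]
B = cylinder(h=6.2, r=8.5) → bbox [-8.5,-8.5,0] .. [8.5,8.5,6.2]
lo = A.lo+B.lo = [7.5-8.5, 12-8.5, -7.2+0] = [-1.000,3.500,-7.200]
hi = A.hi+B.hi = [8.9+8.5, 29.4+8.5, -0.9+6.2] = [17.400,37.900,5.300]
diag = √(18.4²+34.4²+12.5²) = √1678.17 = 40.965


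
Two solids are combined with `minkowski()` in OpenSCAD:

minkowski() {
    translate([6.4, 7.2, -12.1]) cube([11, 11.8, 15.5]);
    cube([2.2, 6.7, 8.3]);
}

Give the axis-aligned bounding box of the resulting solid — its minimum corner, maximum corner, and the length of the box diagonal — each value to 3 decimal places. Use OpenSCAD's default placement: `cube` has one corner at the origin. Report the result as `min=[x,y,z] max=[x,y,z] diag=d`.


A = translate([6.4, 7.2, -12.1]) cube([11, 11.8, 15.5]) → bbox [6.4,7.2,-12.1] .. [17.4,19,3.4]
B = cube([2.2, 6.7, 8.3]) → bbox [0,0,0] .. [2.2,6.7,8.3]
lo = A.lo+B.lo = [6.4+0, 7.2+0, -12.1+0] = [6.400,7.200,-12.100]
hi = A.hi+B.hi = [17.4+2.2, 19+6.7, 3.4+8.3] = [19.600,25.700,11.700]
diag = √(13.2²+18.5²+23.8²) = √1082.93 = 32.908

min=[6.400,7.200,-12.100] max=[19.600,25.700,11.700] diag=32.908


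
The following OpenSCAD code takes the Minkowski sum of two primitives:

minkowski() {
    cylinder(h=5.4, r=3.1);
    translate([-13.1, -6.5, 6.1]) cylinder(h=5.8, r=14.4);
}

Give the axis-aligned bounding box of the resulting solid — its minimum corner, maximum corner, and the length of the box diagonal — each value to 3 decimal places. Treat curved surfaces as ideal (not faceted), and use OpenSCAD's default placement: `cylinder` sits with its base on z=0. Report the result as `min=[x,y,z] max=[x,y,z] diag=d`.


A = translate([-13.1, -6.5, 6.1]) cylinder(h=5.8, r=14.4) → bbox [-27.5,-20.9,6.1] .. [1.3,7.9,11.9]
B = cylinder(h=5.4, r=3.1) → bbox [-3.1,-3.1,0] .. [3.1,3.1,5.4]
lo = A.lo+B.lo = [-27.5-3.1, -20.9-3.1, 6.1+0] = [-30.600,-24.000,6.100]
hi = A.hi+B.hi = [1.3+3.1, 7.9+3.1, 11.9+5.4] = [4.400,11.000,17.300]
diag = √(35²+35²+11.2²) = √2575.44 = 50.749

min=[-30.600,-24.000,6.100] max=[4.400,11.000,17.300] diag=50.749


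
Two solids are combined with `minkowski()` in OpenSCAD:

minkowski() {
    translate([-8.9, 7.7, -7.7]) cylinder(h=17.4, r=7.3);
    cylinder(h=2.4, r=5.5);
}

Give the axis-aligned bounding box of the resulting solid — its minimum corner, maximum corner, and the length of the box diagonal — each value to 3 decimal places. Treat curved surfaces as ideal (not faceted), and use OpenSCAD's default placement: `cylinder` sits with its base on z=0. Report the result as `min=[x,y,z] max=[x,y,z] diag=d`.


min=[-21.700,-5.100,-7.700] max=[3.900,20.500,12.100] diag=41.265

A = translate([-8.9, 7.7, -7.7]) cylinder(h=17.4, r=7.3) → bbox [-16.2,0.4,-7.7] .. [-1.6,15,9.7]
B = cylinder(h=2.4, r=5.5) → bbox [-5.5,-5.5,0] .. [5.5,5.5,2.4]
lo = A.lo+B.lo = [-16.2-5.5, 0.4-5.5, -7.7+0] = [-21.700,-5.100,-7.700]
hi = A.hi+B.hi = [-1.6+5.5, 15+5.5, 9.7+2.4] = [3.900,20.500,12.100]
diag = √(25.6²+25.6²+19.8²) = √1702.76 = 41.265


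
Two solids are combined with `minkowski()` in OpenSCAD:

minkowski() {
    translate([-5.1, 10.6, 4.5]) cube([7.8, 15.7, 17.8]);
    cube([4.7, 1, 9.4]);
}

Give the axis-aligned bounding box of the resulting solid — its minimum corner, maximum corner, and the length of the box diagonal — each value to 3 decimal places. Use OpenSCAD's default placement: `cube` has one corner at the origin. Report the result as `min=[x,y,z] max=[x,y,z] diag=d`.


min=[-5.100,10.600,4.500] max=[7.400,27.300,31.700] diag=34.278

A = translate([-5.1, 10.6, 4.5]) cube([7.8, 15.7, 17.8]) → bbox [-5.1,10.6,4.5] .. [2.7,26.3,22.3]
B = cube([4.7, 1, 9.4]) → bbox [0,0,0] .. [4.7,1,9.4]
lo = A.lo+B.lo = [-5.1+0, 10.6+0, 4.5+0] = [-5.100,10.600,4.500]
hi = A.hi+B.hi = [2.7+4.7, 26.3+1, 22.3+9.4] = [7.400,27.300,31.700]
diag = √(12.5²+16.7²+27.2²) = √1174.98 = 34.278


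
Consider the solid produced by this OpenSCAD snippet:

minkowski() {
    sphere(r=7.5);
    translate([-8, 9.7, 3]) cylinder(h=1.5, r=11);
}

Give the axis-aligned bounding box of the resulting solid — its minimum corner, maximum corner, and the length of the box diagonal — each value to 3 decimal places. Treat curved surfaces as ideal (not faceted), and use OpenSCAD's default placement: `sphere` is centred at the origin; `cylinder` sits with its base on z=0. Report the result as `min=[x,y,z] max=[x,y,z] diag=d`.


A = translate([-8, 9.7, 3]) cylinder(h=1.5, r=11) → bbox [-19,-1.3,3] .. [3,20.7,4.5]
B = sphere(r=7.5) → bbox [-7.5,-7.5,-7.5] .. [7.5,7.5,7.5]
lo = A.lo+B.lo = [-19-7.5, -1.3-7.5, 3-7.5] = [-26.500,-8.800,-4.500]
hi = A.hi+B.hi = [3+7.5, 20.7+7.5, 4.5+7.5] = [10.500,28.200,12.000]
diag = √(37²+37²+16.5²) = √3010.25 = 54.866

min=[-26.500,-8.800,-4.500] max=[10.500,28.200,12.000] diag=54.866


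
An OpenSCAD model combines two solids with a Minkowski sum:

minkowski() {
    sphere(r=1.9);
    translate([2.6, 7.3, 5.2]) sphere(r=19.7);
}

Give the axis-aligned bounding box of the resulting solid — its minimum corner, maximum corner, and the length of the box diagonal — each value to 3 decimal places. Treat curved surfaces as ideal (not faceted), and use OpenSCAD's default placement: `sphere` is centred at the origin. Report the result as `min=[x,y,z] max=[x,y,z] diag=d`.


min=[-19.000,-14.300,-16.400] max=[24.200,28.900,26.800] diag=74.825

A = translate([2.6, 7.3, 5.2]) sphere(r=19.7) → bbox [-17.1,-12.4,-14.5] .. [22.3,27,24.9]
B = sphere(r=1.9) → bbox [-1.9,-1.9,-1.9] .. [1.9,1.9,1.9]
lo = A.lo+B.lo = [-17.1-1.9, -12.4-1.9, -14.5-1.9] = [-19.000,-14.300,-16.400]
hi = A.hi+B.hi = [22.3+1.9, 27+1.9, 24.9+1.9] = [24.200,28.900,26.800]
diag = √(43.2²+43.2²+43.2²) = √5598.72 = 74.825


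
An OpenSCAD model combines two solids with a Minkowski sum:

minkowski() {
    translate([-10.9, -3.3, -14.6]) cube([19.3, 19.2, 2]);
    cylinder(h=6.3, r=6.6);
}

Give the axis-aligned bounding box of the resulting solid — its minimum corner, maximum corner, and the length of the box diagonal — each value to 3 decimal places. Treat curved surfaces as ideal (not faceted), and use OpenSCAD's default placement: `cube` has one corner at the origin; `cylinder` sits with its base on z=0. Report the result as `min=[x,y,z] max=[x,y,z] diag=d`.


A = translate([-10.9, -3.3, -14.6]) cube([19.3, 19.2, 2]) → bbox [-10.9,-3.3,-14.6] .. [8.4,15.9,-12.6]
B = cylinder(h=6.3, r=6.6) → bbox [-6.6,-6.6,0] .. [6.6,6.6,6.3]
lo = A.lo+B.lo = [-10.9-6.6, -3.3-6.6, -14.6+0] = [-17.500,-9.900,-14.600]
hi = A.hi+B.hi = [8.4+6.6, 15.9+6.6, -12.6+6.3] = [15.000,22.500,-6.300]
diag = √(32.5²+32.4²+8.3²) = √2174.9 = 46.636

min=[-17.500,-9.900,-14.600] max=[15.000,22.500,-6.300] diag=46.636


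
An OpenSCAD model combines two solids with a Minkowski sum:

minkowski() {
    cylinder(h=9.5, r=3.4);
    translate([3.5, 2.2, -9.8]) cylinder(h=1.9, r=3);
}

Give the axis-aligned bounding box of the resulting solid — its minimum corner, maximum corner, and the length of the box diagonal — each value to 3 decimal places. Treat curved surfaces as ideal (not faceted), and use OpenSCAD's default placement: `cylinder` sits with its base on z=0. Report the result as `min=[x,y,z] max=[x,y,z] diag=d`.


min=[-2.900,-4.200,-9.800] max=[9.900,8.600,1.600] diag=21.393

A = translate([3.5, 2.2, -9.8]) cylinder(h=1.9, r=3) → bbox [0.5,-0.8,-9.8] .. [6.5,5.2,-7.9]
B = cylinder(h=9.5, r=3.4) → bbox [-3.4,-3.4,0] .. [3.4,3.4,9.5]
lo = A.lo+B.lo = [0.5-3.4, -0.8-3.4, -9.8+0] = [-2.900,-4.200,-9.800]
hi = A.hi+B.hi = [6.5+3.4, 5.2+3.4, -7.9+9.5] = [9.900,8.600,1.600]
diag = √(12.8²+12.8²+11.4²) = √457.64 = 21.393


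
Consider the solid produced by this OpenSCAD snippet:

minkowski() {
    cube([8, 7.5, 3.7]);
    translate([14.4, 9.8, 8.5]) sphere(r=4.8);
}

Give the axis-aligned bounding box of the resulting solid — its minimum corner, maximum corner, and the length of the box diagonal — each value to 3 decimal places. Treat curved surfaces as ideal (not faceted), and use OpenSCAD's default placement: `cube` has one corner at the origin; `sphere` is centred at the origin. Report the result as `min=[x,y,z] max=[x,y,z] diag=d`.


A = translate([14.4, 9.8, 8.5]) sphere(r=4.8) → bbox [9.6,5,3.7] .. [19.2,14.6,13.3]
B = cube([8, 7.5, 3.7]) → bbox [0,0,0] .. [8,7.5,3.7]
lo = A.lo+B.lo = [9.6+0, 5+0, 3.7+0] = [9.600,5.000,3.700]
hi = A.hi+B.hi = [19.2+8, 14.6+7.5, 13.3+3.7] = [27.200,22.100,17.000]
diag = √(17.6²+17.1²+13.3²) = √779.06 = 27.912

min=[9.600,5.000,3.700] max=[27.200,22.100,17.000] diag=27.912


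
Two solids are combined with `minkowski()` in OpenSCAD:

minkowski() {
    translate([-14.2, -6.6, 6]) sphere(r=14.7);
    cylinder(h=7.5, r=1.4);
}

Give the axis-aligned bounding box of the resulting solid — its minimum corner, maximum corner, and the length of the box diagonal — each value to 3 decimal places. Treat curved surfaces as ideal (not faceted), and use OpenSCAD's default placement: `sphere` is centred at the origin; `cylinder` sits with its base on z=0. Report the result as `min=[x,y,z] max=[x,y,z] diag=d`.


min=[-30.300,-22.700,-8.700] max=[1.900,9.500,28.200] diag=58.611

A = translate([-14.2, -6.6, 6]) sphere(r=14.7) → bbox [-28.9,-21.3,-8.7] .. [0.5,8.1,20.7]
B = cylinder(h=7.5, r=1.4) → bbox [-1.4,-1.4,0] .. [1.4,1.4,7.5]
lo = A.lo+B.lo = [-28.9-1.4, -21.3-1.4, -8.7+0] = [-30.300,-22.700,-8.700]
hi = A.hi+B.hi = [0.5+1.4, 8.1+1.4, 20.7+7.5] = [1.900,9.500,28.200]
diag = √(32.2²+32.2²+36.9²) = √3435.29 = 58.611


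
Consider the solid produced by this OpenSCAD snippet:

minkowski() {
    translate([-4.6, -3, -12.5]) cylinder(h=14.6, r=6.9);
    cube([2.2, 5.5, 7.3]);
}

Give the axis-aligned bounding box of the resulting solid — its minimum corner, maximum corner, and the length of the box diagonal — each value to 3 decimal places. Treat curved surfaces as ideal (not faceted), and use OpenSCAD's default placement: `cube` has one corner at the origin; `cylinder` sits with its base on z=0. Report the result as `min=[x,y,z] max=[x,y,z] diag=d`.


A = translate([-4.6, -3, -12.5]) cylinder(h=14.6, r=6.9) → bbox [-11.5,-9.9,-12.5] .. [2.3,3.9,2.1]
B = cube([2.2, 5.5, 7.3]) → bbox [0,0,0] .. [2.2,5.5,7.3]
lo = A.lo+B.lo = [-11.5+0, -9.9+0, -12.5+0] = [-11.500,-9.900,-12.500]
hi = A.hi+B.hi = [2.3+2.2, 3.9+5.5, 2.1+7.3] = [4.500,9.400,9.400]
diag = √(16²+19.3²+21.9²) = √1108.1 = 33.288

min=[-11.500,-9.900,-12.500] max=[4.500,9.400,9.400] diag=33.288


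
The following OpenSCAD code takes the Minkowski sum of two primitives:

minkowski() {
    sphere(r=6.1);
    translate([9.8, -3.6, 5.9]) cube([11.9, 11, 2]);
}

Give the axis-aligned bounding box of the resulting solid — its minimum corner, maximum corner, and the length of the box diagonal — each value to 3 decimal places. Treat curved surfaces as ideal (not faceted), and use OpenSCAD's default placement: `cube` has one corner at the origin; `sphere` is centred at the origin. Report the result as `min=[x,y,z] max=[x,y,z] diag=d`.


A = translate([9.8, -3.6, 5.9]) cube([11.9, 11, 2]) → bbox [9.8,-3.6,5.9] .. [21.7,7.4,7.9]
B = sphere(r=6.1) → bbox [-6.1,-6.1,-6.1] .. [6.1,6.1,6.1]
lo = A.lo+B.lo = [9.8-6.1, -3.6-6.1, 5.9-6.1] = [3.700,-9.700,-0.200]
hi = A.hi+B.hi = [21.7+6.1, 7.4+6.1, 7.9+6.1] = [27.800,13.500,14.000]
diag = √(24.1²+23.2²+14.2²) = √1320.69 = 36.341

min=[3.700,-9.700,-0.200] max=[27.800,13.500,14.000] diag=36.341


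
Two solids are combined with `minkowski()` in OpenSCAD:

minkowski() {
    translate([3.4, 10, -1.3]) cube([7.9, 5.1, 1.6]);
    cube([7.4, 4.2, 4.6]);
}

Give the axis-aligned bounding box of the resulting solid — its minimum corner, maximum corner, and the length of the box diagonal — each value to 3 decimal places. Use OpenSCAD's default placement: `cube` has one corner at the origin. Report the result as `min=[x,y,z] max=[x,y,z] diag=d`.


A = translate([3.4, 10, -1.3]) cube([7.9, 5.1, 1.6]) → bbox [3.4,10,-1.3] .. [11.3,15.1,0.3]
B = cube([7.4, 4.2, 4.6]) → bbox [0,0,0] .. [7.4,4.2,4.6]
lo = A.lo+B.lo = [3.4+0, 10+0, -1.3+0] = [3.400,10.000,-1.300]
hi = A.hi+B.hi = [11.3+7.4, 15.1+4.2, 0.3+4.6] = [18.700,19.300,4.900]
diag = √(15.3²+9.3²+6.2²) = √359.02 = 18.948

min=[3.400,10.000,-1.300] max=[18.700,19.300,4.900] diag=18.948


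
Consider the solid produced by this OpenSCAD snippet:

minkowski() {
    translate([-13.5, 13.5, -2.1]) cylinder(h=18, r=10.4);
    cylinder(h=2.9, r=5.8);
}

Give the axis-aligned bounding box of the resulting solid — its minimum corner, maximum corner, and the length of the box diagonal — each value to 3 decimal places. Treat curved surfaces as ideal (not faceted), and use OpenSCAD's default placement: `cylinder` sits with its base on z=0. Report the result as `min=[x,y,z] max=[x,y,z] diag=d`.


A = translate([-13.5, 13.5, -2.1]) cylinder(h=18, r=10.4) → bbox [-23.9,3.1,-2.1] .. [-3.1,23.9,15.9]
B = cylinder(h=2.9, r=5.8) → bbox [-5.8,-5.8,0] .. [5.8,5.8,2.9]
lo = A.lo+B.lo = [-23.9-5.8, 3.1-5.8, -2.1+0] = [-29.700,-2.700,-2.100]
hi = A.hi+B.hi = [-3.1+5.8, 23.9+5.8, 15.9+2.9] = [2.700,29.700,18.800]
diag = √(32.4²+32.4²+20.9²) = √2536.33 = 50.362

min=[-29.700,-2.700,-2.100] max=[2.700,29.700,18.800] diag=50.362


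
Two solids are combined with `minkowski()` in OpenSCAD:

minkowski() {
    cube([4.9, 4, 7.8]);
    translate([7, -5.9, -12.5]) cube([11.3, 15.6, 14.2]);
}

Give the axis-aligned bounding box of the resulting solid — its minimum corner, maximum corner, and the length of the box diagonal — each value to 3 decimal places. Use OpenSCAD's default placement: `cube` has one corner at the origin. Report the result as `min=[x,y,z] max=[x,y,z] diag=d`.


A = translate([7, -5.9, -12.5]) cube([11.3, 15.6, 14.2]) → bbox [7,-5.9,-12.5] .. [18.3,9.7,1.7]
B = cube([4.9, 4, 7.8]) → bbox [0,0,0] .. [4.9,4,7.8]
lo = A.lo+B.lo = [7+0, -5.9+0, -12.5+0] = [7.000,-5.900,-12.500]
hi = A.hi+B.hi = [18.3+4.9, 9.7+4, 1.7+7.8] = [23.200,13.700,9.500]
diag = √(16.2²+19.6²+22²) = √1130.6 = 33.624

min=[7.000,-5.900,-12.500] max=[23.200,13.700,9.500] diag=33.624


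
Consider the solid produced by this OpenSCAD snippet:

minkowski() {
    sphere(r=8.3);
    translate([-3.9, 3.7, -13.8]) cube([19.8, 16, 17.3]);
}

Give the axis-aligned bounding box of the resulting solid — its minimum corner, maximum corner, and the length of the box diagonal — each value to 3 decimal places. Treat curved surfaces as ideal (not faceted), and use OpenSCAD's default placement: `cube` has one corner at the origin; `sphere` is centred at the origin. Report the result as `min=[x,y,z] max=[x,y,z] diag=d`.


min=[-12.200,-4.600,-22.100] max=[24.200,28.000,11.800] diag=59.472

A = translate([-3.9, 3.7, -13.8]) cube([19.8, 16, 17.3]) → bbox [-3.9,3.7,-13.8] .. [15.9,19.7,3.5]
B = sphere(r=8.3) → bbox [-8.3,-8.3,-8.3] .. [8.3,8.3,8.3]
lo = A.lo+B.lo = [-3.9-8.3, 3.7-8.3, -13.8-8.3] = [-12.200,-4.600,-22.100]
hi = A.hi+B.hi = [15.9+8.3, 19.7+8.3, 3.5+8.3] = [24.200,28.000,11.800]
diag = √(36.4²+32.6²+33.9²) = √3536.93 = 59.472


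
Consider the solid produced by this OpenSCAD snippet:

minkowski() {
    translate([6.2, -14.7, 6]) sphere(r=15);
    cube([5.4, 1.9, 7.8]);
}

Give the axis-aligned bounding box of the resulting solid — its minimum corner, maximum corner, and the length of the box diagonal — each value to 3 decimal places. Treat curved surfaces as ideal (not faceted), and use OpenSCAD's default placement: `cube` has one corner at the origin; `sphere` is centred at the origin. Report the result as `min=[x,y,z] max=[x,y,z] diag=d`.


A = translate([6.2, -14.7, 6]) sphere(r=15) → bbox [-8.8,-29.7,-9] .. [21.2,0.3,21]
B = cube([5.4, 1.9, 7.8]) → bbox [0,0,0] .. [5.4,1.9,7.8]
lo = A.lo+B.lo = [-8.8+0, -29.7+0, -9+0] = [-8.800,-29.700,-9.000]
hi = A.hi+B.hi = [21.2+5.4, 0.3+1.9, 21+7.8] = [26.600,2.200,28.800]
diag = √(35.4²+31.9²+37.8²) = √3699.61 = 60.824

min=[-8.800,-29.700,-9.000] max=[26.600,2.200,28.800] diag=60.824


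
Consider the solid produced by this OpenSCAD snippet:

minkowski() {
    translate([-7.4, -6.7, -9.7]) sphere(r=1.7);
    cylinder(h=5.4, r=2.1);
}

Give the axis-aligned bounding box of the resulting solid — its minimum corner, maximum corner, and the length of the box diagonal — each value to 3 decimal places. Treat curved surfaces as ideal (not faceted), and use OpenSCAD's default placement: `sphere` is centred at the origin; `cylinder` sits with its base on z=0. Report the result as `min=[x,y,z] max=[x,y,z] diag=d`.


min=[-11.200,-10.500,-11.400] max=[-3.600,-2.900,-2.600] diag=13.891

A = translate([-7.4, -6.7, -9.7]) sphere(r=1.7) → bbox [-9.1,-8.4,-11.4] .. [-5.7,-5,-8]
B = cylinder(h=5.4, r=2.1) → bbox [-2.1,-2.1,0] .. [2.1,2.1,5.4]
lo = A.lo+B.lo = [-9.1-2.1, -8.4-2.1, -11.4+0] = [-11.200,-10.500,-11.400]
hi = A.hi+B.hi = [-5.7+2.1, -5+2.1, -8+5.4] = [-3.600,-2.900,-2.600]
diag = √(7.6²+7.6²+8.8²) = √192.96 = 13.891


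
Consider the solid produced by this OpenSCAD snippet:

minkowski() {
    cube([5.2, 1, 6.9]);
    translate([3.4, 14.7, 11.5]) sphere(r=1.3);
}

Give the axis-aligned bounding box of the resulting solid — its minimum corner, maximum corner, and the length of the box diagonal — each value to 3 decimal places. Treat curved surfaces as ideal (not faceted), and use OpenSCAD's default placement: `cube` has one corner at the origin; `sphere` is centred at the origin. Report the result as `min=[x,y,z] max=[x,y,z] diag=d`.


A = translate([3.4, 14.7, 11.5]) sphere(r=1.3) → bbox [2.1,13.4,10.2] .. [4.7,16,12.8]
B = cube([5.2, 1, 6.9]) → bbox [0,0,0] .. [5.2,1,6.9]
lo = A.lo+B.lo = [2.1+0, 13.4+0, 10.2+0] = [2.100,13.400,10.200]
hi = A.hi+B.hi = [4.7+5.2, 16+1, 12.8+6.9] = [9.900,17.000,19.700]
diag = √(7.8²+3.6²+9.5²) = √164.05 = 12.808

min=[2.100,13.400,10.200] max=[9.900,17.000,19.700] diag=12.808


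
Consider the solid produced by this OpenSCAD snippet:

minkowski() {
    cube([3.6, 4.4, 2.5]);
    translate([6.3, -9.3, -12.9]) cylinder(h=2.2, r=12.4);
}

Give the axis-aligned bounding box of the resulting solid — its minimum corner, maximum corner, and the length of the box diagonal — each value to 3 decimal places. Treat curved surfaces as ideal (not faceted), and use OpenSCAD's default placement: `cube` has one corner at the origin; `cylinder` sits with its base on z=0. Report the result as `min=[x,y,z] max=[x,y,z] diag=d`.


min=[-6.100,-21.700,-12.900] max=[22.300,7.500,-8.200] diag=41.004

A = translate([6.3, -9.3, -12.9]) cylinder(h=2.2, r=12.4) → bbox [-6.1,-21.7,-12.9] .. [18.7,3.1,-10.7]
B = cube([3.6, 4.4, 2.5]) → bbox [0,0,0] .. [3.6,4.4,2.5]
lo = A.lo+B.lo = [-6.1+0, -21.7+0, -12.9+0] = [-6.100,-21.700,-12.900]
hi = A.hi+B.hi = [18.7+3.6, 3.1+4.4, -10.7+2.5] = [22.300,7.500,-8.200]
diag = √(28.4²+29.2²+4.7²) = √1681.29 = 41.004


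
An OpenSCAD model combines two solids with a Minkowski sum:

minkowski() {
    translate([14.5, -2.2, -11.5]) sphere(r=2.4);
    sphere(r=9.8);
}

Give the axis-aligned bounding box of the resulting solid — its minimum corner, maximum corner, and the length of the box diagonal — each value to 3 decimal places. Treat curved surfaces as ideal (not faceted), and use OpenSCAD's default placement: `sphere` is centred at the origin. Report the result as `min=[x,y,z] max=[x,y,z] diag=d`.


A = translate([14.5, -2.2, -11.5]) sphere(r=2.4) → bbox [12.1,-4.6,-13.9] .. [16.9,0.2,-9.1]
B = sphere(r=9.8) → bbox [-9.8,-9.8,-9.8] .. [9.8,9.8,9.8]
lo = A.lo+B.lo = [12.1-9.8, -4.6-9.8, -13.9-9.8] = [2.300,-14.400,-23.700]
hi = A.hi+B.hi = [16.9+9.8, 0.2+9.8, -9.1+9.8] = [26.700,10.000,0.700]
diag = √(24.4²+24.4²+24.4²) = √1786.08 = 42.262

min=[2.300,-14.400,-23.700] max=[26.700,10.000,0.700] diag=42.262


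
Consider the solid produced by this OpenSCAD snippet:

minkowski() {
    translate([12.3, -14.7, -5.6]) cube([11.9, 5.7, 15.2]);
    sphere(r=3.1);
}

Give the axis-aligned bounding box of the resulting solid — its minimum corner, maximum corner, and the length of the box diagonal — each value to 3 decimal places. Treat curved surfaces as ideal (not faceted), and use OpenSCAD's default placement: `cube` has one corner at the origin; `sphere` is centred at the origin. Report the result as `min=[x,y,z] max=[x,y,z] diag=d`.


A = translate([12.3, -14.7, -5.6]) cube([11.9, 5.7, 15.2]) → bbox [12.3,-14.7,-5.6] .. [24.2,-9,9.6]
B = sphere(r=3.1) → bbox [-3.1,-3.1,-3.1] .. [3.1,3.1,3.1]
lo = A.lo+B.lo = [12.3-3.1, -14.7-3.1, -5.6-3.1] = [9.200,-17.800,-8.700]
hi = A.hi+B.hi = [24.2+3.1, -9+3.1, 9.6+3.1] = [27.300,-5.900,12.700]
diag = √(18.1²+11.9²+21.4²) = √927.18 = 30.450

min=[9.200,-17.800,-8.700] max=[27.300,-5.900,12.700] diag=30.450


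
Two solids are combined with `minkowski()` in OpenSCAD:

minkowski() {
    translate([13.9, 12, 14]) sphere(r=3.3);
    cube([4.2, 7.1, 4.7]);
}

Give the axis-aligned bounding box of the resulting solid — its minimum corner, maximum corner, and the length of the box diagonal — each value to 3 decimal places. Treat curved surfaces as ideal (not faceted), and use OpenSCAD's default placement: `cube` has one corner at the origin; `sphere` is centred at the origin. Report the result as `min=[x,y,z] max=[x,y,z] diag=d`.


min=[10.600,8.700,10.700] max=[21.400,22.400,22.000] diag=20.785

A = translate([13.9, 12, 14]) sphere(r=3.3) → bbox [10.6,8.7,10.7] .. [17.2,15.3,17.3]
B = cube([4.2, 7.1, 4.7]) → bbox [0,0,0] .. [4.2,7.1,4.7]
lo = A.lo+B.lo = [10.6+0, 8.7+0, 10.7+0] = [10.600,8.700,10.700]
hi = A.hi+B.hi = [17.2+4.2, 15.3+7.1, 17.3+4.7] = [21.400,22.400,22.000]
diag = √(10.8²+13.7²+11.3²) = √432.02 = 20.785


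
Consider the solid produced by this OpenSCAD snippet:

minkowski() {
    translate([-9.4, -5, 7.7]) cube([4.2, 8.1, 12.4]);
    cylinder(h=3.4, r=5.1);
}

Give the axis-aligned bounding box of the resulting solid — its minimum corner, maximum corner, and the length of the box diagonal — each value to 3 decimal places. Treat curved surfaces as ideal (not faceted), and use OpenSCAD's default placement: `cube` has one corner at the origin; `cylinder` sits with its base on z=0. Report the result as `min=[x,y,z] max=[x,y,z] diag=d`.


A = translate([-9.4, -5, 7.7]) cube([4.2, 8.1, 12.4]) → bbox [-9.4,-5,7.7] .. [-5.2,3.1,20.1]
B = cylinder(h=3.4, r=5.1) → bbox [-5.1,-5.1,0] .. [5.1,5.1,3.4]
lo = A.lo+B.lo = [-9.4-5.1, -5-5.1, 7.7+0] = [-14.500,-10.100,7.700]
hi = A.hi+B.hi = [-5.2+5.1, 3.1+5.1, 20.1+3.4] = [-0.100,8.200,23.500]
diag = √(14.4²+18.3²+15.8²) = √791.89 = 28.141

min=[-14.500,-10.100,7.700] max=[-0.100,8.200,23.500] diag=28.141


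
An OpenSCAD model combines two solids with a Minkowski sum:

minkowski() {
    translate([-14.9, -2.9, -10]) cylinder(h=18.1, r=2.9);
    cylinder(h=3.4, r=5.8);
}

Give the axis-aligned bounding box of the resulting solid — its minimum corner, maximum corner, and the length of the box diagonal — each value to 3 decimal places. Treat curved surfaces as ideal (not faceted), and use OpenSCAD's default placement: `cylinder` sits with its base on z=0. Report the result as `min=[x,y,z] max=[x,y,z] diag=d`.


min=[-23.600,-11.600,-10.000] max=[-6.200,5.800,11.500] diag=32.677

A = translate([-14.9, -2.9, -10]) cylinder(h=18.1, r=2.9) → bbox [-17.8,-5.8,-10] .. [-12,0,8.1]
B = cylinder(h=3.4, r=5.8) → bbox [-5.8,-5.8,0] .. [5.8,5.8,3.4]
lo = A.lo+B.lo = [-17.8-5.8, -5.8-5.8, -10+0] = [-23.600,-11.600,-10.000]
hi = A.hi+B.hi = [-12+5.8, 0+5.8, 8.1+3.4] = [-6.200,5.800,11.500]
diag = √(17.4²+17.4²+21.5²) = √1067.77 = 32.677


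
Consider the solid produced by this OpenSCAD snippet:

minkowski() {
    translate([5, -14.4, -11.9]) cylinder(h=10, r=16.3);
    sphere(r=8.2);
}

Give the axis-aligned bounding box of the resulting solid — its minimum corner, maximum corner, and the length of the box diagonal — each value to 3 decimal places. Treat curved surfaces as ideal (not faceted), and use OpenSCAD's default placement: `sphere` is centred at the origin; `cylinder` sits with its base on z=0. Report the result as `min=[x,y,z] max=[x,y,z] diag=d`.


A = translate([5, -14.4, -11.9]) cylinder(h=10, r=16.3) → bbox [-11.3,-30.7,-11.9] .. [21.3,1.9,-1.9]
B = sphere(r=8.2) → bbox [-8.2,-8.2,-8.2] .. [8.2,8.2,8.2]
lo = A.lo+B.lo = [-11.3-8.2, -30.7-8.2, -11.9-8.2] = [-19.500,-38.900,-20.100]
hi = A.hi+B.hi = [21.3+8.2, 1.9+8.2, -1.9+8.2] = [29.500,10.100,6.300]
diag = √(49²+49²+26.4²) = √5498.96 = 74.155

min=[-19.500,-38.900,-20.100] max=[29.500,10.100,6.300] diag=74.155


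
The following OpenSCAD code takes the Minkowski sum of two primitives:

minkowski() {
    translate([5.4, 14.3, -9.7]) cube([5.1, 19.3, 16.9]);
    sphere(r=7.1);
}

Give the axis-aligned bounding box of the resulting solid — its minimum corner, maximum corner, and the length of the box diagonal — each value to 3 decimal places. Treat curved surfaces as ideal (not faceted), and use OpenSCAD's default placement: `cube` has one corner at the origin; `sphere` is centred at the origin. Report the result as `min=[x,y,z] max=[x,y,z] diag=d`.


A = translate([5.4, 14.3, -9.7]) cube([5.1, 19.3, 16.9]) → bbox [5.4,14.3,-9.7] .. [10.5,33.6,7.2]
B = sphere(r=7.1) → bbox [-7.1,-7.1,-7.1] .. [7.1,7.1,7.1]
lo = A.lo+B.lo = [5.4-7.1, 14.3-7.1, -9.7-7.1] = [-1.700,7.200,-16.800]
hi = A.hi+B.hi = [10.5+7.1, 33.6+7.1, 7.2+7.1] = [17.600,40.700,14.300]
diag = √(19.3²+33.5²+31.1²) = √2461.95 = 49.618

min=[-1.700,7.200,-16.800] max=[17.600,40.700,14.300] diag=49.618


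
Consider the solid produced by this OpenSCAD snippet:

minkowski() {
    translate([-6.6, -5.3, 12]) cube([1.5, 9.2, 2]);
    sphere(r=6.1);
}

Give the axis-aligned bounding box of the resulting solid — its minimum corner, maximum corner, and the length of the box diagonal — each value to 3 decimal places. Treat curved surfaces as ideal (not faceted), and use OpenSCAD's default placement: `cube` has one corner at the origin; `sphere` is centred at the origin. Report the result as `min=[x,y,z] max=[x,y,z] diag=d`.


A = translate([-6.6, -5.3, 12]) cube([1.5, 9.2, 2]) → bbox [-6.6,-5.3,12] .. [-5.1,3.9,14]
B = sphere(r=6.1) → bbox [-6.1,-6.1,-6.1] .. [6.1,6.1,6.1]
lo = A.lo+B.lo = [-6.6-6.1, -5.3-6.1, 12-6.1] = [-12.700,-11.400,5.900]
hi = A.hi+B.hi = [-5.1+6.1, 3.9+6.1, 14+6.1] = [1.000,10.000,20.100]
diag = √(13.7²+21.4²+14.2²) = √847.29 = 29.108

min=[-12.700,-11.400,5.900] max=[1.000,10.000,20.100] diag=29.108


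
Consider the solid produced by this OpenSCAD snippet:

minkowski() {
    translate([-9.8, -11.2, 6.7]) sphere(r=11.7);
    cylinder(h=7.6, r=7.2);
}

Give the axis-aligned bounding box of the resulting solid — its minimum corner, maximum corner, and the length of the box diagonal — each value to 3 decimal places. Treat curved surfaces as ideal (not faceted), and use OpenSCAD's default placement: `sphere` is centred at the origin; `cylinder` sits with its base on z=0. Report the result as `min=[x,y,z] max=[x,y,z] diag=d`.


A = translate([-9.8, -11.2, 6.7]) sphere(r=11.7) → bbox [-21.5,-22.9,-5] .. [1.9,0.5,18.4]
B = cylinder(h=7.6, r=7.2) → bbox [-7.2,-7.2,0] .. [7.2,7.2,7.6]
lo = A.lo+B.lo = [-21.5-7.2, -22.9-7.2, -5+0] = [-28.700,-30.100,-5.000]
hi = A.hi+B.hi = [1.9+7.2, 0.5+7.2, 18.4+7.6] = [9.100,7.700,26.000]
diag = √(37.8²+37.8²+31²) = √3818.68 = 61.795

min=[-28.700,-30.100,-5.000] max=[9.100,7.700,26.000] diag=61.795


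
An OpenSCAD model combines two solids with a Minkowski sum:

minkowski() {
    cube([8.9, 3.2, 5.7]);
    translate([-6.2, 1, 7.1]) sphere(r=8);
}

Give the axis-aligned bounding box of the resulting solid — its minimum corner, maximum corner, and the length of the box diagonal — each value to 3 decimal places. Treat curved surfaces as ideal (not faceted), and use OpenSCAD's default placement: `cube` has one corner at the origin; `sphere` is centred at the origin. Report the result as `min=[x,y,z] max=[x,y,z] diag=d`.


min=[-14.200,-7.000,-0.900] max=[10.700,12.200,20.800] diag=38.204

A = translate([-6.2, 1, 7.1]) sphere(r=8) → bbox [-14.2,-7,-0.9] .. [1.8,9,15.1]
B = cube([8.9, 3.2, 5.7]) → bbox [0,0,0] .. [8.9,3.2,5.7]
lo = A.lo+B.lo = [-14.2+0, -7+0, -0.9+0] = [-14.200,-7.000,-0.900]
hi = A.hi+B.hi = [1.8+8.9, 9+3.2, 15.1+5.7] = [10.700,12.200,20.800]
diag = √(24.9²+19.2²+21.7²) = √1459.54 = 38.204


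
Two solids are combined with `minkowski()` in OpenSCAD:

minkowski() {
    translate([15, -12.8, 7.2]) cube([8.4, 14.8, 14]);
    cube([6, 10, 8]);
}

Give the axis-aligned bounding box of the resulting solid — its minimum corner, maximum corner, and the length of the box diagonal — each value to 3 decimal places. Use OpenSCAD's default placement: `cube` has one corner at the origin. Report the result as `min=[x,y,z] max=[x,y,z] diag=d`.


A = translate([15, -12.8, 7.2]) cube([8.4, 14.8, 14]) → bbox [15,-12.8,7.2] .. [23.4,2,21.2]
B = cube([6, 10, 8]) → bbox [0,0,0] .. [6,10,8]
lo = A.lo+B.lo = [15+0, -12.8+0, 7.2+0] = [15.000,-12.800,7.200]
hi = A.hi+B.hi = [23.4+6, 2+10, 21.2+8] = [29.400,12.000,29.200]
diag = √(14.4²+24.8²+22²) = √1306.4 = 36.144

min=[15.000,-12.800,7.200] max=[29.400,12.000,29.200] diag=36.144


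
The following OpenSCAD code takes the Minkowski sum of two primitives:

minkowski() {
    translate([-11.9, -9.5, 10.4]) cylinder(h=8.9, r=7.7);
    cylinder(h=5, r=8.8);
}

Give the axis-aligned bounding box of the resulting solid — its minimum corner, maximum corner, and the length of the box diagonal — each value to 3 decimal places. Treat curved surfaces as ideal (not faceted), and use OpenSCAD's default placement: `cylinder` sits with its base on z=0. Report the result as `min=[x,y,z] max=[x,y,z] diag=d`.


A = translate([-11.9, -9.5, 10.4]) cylinder(h=8.9, r=7.7) → bbox [-19.6,-17.2,10.4] .. [-4.2,-1.8,19.3]
B = cylinder(h=5, r=8.8) → bbox [-8.8,-8.8,0] .. [8.8,8.8,5]
lo = A.lo+B.lo = [-19.6-8.8, -17.2-8.8, 10.4+0] = [-28.400,-26.000,10.400]
hi = A.hi+B.hi = [-4.2+8.8, -1.8+8.8, 19.3+5] = [4.600,7.000,24.300]
diag = √(33²+33²+13.9²) = √2371.21 = 48.695

min=[-28.400,-26.000,10.400] max=[4.600,7.000,24.300] diag=48.695


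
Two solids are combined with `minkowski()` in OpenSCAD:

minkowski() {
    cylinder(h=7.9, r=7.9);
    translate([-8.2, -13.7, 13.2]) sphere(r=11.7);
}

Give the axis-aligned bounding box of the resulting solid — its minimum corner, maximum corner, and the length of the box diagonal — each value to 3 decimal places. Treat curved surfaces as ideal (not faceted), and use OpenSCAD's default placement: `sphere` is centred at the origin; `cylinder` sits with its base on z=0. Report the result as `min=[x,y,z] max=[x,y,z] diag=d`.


min=[-27.800,-33.300,1.500] max=[11.400,5.900,32.800] diag=63.663

A = translate([-8.2, -13.7, 13.2]) sphere(r=11.7) → bbox [-19.9,-25.4,1.5] .. [3.5,-2,24.9]
B = cylinder(h=7.9, r=7.9) → bbox [-7.9,-7.9,0] .. [7.9,7.9,7.9]
lo = A.lo+B.lo = [-19.9-7.9, -25.4-7.9, 1.5+0] = [-27.800,-33.300,1.500]
hi = A.hi+B.hi = [3.5+7.9, -2+7.9, 24.9+7.9] = [11.400,5.900,32.800]
diag = √(39.2²+39.2²+31.3²) = √4052.97 = 63.663


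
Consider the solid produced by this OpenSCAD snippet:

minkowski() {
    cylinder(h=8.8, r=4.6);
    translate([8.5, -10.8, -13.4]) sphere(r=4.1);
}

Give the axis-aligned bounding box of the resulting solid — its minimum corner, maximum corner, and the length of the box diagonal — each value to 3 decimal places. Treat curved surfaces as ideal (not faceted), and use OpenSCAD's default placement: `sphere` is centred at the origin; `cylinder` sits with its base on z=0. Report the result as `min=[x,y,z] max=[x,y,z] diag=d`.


A = translate([8.5, -10.8, -13.4]) sphere(r=4.1) → bbox [4.4,-14.9,-17.5] .. [12.6,-6.7,-9.3]
B = cylinder(h=8.8, r=4.6) → bbox [-4.6,-4.6,0] .. [4.6,4.6,8.8]
lo = A.lo+B.lo = [4.4-4.6, -14.9-4.6, -17.5+0] = [-0.200,-19.500,-17.500]
hi = A.hi+B.hi = [12.6+4.6, -6.7+4.6, -9.3+8.8] = [17.200,-2.100,-0.500]
diag = √(17.4²+17.4²+17²) = √894.52 = 29.909

min=[-0.200,-19.500,-17.500] max=[17.200,-2.100,-0.500] diag=29.909


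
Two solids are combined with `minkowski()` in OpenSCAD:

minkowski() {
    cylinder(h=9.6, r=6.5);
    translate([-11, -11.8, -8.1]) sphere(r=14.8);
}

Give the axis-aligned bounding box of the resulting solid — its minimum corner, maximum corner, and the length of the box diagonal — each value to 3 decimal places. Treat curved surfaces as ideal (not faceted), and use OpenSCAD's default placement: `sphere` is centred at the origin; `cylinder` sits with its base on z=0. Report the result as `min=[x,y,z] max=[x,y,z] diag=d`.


A = translate([-11, -11.8, -8.1]) sphere(r=14.8) → bbox [-25.8,-26.6,-22.9] .. [3.8,3,6.7]
B = cylinder(h=9.6, r=6.5) → bbox [-6.5,-6.5,0] .. [6.5,6.5,9.6]
lo = A.lo+B.lo = [-25.8-6.5, -26.6-6.5, -22.9+0] = [-32.300,-33.100,-22.900]
hi = A.hi+B.hi = [3.8+6.5, 3+6.5, 6.7+9.6] = [10.300,9.500,16.300]
diag = √(42.6²+42.6²+39.2²) = √5166.16 = 71.876

min=[-32.300,-33.100,-22.900] max=[10.300,9.500,16.300] diag=71.876


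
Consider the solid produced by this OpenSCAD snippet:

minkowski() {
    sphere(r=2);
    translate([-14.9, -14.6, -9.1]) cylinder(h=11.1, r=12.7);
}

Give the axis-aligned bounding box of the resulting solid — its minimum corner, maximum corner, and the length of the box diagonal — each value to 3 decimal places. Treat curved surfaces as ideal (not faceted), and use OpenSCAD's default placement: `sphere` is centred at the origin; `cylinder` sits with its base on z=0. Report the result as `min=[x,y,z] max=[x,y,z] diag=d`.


A = translate([-14.9, -14.6, -9.1]) cylinder(h=11.1, r=12.7) → bbox [-27.6,-27.3,-9.1] .. [-2.2,-1.9,2]
B = sphere(r=2) → bbox [-2,-2,-2] .. [2,2,2]
lo = A.lo+B.lo = [-27.6-2, -27.3-2, -9.1-2] = [-29.600,-29.300,-11.100]
hi = A.hi+B.hi = [-2.2+2, -1.9+2, 2+2] = [-0.200,0.100,4.000]
diag = √(29.4²+29.4²+15.1²) = √1956.73 = 44.235

min=[-29.600,-29.300,-11.100] max=[-0.200,0.100,4.000] diag=44.235


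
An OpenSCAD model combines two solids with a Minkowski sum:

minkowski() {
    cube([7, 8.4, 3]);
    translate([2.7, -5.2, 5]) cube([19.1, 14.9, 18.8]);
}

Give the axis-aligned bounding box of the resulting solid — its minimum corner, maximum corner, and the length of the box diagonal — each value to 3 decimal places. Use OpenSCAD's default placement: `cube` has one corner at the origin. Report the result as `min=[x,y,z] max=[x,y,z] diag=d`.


min=[2.700,-5.200,5.000] max=[28.800,18.100,26.800] diag=41.223

A = translate([2.7, -5.2, 5]) cube([19.1, 14.9, 18.8]) → bbox [2.7,-5.2,5] .. [21.8,9.7,23.8]
B = cube([7, 8.4, 3]) → bbox [0,0,0] .. [7,8.4,3]
lo = A.lo+B.lo = [2.7+0, -5.2+0, 5+0] = [2.700,-5.200,5.000]
hi = A.hi+B.hi = [21.8+7, 9.7+8.4, 23.8+3] = [28.800,18.100,26.800]
diag = √(26.1²+23.3²+21.8²) = √1699.34 = 41.223


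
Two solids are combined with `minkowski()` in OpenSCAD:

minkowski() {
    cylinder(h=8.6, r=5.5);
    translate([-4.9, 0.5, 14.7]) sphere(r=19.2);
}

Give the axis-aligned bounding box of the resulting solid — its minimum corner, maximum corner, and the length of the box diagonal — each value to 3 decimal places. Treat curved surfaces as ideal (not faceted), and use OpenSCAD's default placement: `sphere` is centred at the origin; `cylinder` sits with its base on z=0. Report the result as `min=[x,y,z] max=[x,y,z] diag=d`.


min=[-29.600,-24.200,-4.500] max=[19.800,25.200,42.500] diag=84.200

A = translate([-4.9, 0.5, 14.7]) sphere(r=19.2) → bbox [-24.1,-18.7,-4.5] .. [14.3,19.7,33.9]
B = cylinder(h=8.6, r=5.5) → bbox [-5.5,-5.5,0] .. [5.5,5.5,8.6]
lo = A.lo+B.lo = [-24.1-5.5, -18.7-5.5, -4.5+0] = [-29.600,-24.200,-4.500]
hi = A.hi+B.hi = [14.3+5.5, 19.7+5.5, 33.9+8.6] = [19.800,25.200,42.500]
diag = √(49.4²+49.4²+47²) = √7089.72 = 84.200


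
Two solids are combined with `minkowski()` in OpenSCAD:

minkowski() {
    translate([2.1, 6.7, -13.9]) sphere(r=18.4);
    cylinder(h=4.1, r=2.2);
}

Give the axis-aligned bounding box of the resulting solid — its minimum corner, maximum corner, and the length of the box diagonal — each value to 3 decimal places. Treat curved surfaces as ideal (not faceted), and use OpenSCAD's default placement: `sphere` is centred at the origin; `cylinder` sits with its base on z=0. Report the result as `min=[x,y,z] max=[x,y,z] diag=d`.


A = translate([2.1, 6.7, -13.9]) sphere(r=18.4) → bbox [-16.3,-11.7,-32.3] .. [20.5,25.1,4.5]
B = cylinder(h=4.1, r=2.2) → bbox [-2.2,-2.2,0] .. [2.2,2.2,4.1]
lo = A.lo+B.lo = [-16.3-2.2, -11.7-2.2, -32.3+0] = [-18.500,-13.900,-32.300]
hi = A.hi+B.hi = [20.5+2.2, 25.1+2.2, 4.5+4.1] = [22.700,27.300,8.600]
diag = √(41.2²+41.2²+40.9²) = √5067.69 = 71.188

min=[-18.500,-13.900,-32.300] max=[22.700,27.300,8.600] diag=71.188
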